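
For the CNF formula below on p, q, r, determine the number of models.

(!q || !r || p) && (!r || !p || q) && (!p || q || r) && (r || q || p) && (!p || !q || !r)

There are 2^3 = 8 truth assignments over (p, q, r).
Split on r. With r = true, the clauses containing r are satisfied and !r drops from the rest; 1 of the 2^2 = 4 assignments to the other variables satisfy what remains.
With r = false, by the same count on the reduced clause set, 2 assignments work.
(One model: p=F, q=F, r=T.)
Total: 1 + 2 = 3.

3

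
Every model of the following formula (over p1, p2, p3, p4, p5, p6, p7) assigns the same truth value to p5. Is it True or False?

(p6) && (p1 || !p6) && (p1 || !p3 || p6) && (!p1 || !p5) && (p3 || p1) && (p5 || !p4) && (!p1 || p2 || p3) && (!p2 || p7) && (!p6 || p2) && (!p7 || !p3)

False

Suppose p5 = true.
Unit clause (p6) forces p6 = true.
Unit clause (p1) forces p1 = true.
That conflicts with the unit clause (!p1).
So every satisfying assignment has p5 = False.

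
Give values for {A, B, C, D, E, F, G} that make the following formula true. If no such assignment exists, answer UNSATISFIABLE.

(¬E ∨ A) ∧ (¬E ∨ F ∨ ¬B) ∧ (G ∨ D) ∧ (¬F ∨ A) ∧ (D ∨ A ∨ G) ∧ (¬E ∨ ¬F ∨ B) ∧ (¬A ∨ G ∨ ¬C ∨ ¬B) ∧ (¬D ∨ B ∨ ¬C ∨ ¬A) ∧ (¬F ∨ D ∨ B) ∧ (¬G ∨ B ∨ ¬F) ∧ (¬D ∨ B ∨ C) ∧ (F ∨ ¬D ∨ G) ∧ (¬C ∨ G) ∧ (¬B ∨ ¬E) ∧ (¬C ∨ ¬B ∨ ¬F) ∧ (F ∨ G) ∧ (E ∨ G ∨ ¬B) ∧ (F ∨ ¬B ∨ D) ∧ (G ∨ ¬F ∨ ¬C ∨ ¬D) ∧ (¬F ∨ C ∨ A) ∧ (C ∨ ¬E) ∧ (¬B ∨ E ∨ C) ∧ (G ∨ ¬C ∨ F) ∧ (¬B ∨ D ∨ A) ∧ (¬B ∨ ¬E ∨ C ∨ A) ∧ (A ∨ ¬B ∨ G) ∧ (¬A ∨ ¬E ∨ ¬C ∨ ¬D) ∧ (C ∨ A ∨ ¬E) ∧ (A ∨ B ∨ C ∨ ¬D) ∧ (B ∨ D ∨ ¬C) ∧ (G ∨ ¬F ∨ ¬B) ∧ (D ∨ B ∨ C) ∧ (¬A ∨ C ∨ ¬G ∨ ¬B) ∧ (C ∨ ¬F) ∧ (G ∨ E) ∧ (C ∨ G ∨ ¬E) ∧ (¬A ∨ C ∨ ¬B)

A: True, B: True, C: True, D: True, E: False, F: False, G: True

Try E = False.
(G) alone gives G = True.
Try F = False.
Try B = True.
(D) alone gives D = True.
(C) alone gives C = True.
No clause remains; A is free.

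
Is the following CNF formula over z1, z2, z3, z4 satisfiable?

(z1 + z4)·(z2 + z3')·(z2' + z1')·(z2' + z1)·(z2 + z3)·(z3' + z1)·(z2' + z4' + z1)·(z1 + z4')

Case z1 = 1:
From the singleton clause (z2'), z2 = 0.
From the singleton clause (z3'), z3 = 0.
That conflicts with the unit clause (z3).
So z1 must be the other value — set z1 = 0.
From the singleton clause (z4), z4 = 1.
That conflicts with the unit clause (z4').
Neither z1 = 1 nor z1 = 0 works.
No assignment satisfies every clause.

Unsatisfiable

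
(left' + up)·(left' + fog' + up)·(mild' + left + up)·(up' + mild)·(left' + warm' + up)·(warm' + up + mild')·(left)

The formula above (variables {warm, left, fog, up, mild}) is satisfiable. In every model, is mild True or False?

True

Suppose mild = 0.
The clause (up') is unit, so up = 0.
The clause (left') is unit, so left = 0.
That conflicts with the unit clause (left).
So every satisfying assignment has mild = True.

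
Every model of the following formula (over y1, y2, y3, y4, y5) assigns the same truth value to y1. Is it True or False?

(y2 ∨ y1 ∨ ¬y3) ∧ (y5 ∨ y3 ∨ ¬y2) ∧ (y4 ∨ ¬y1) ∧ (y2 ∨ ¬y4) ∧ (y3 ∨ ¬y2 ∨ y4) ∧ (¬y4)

False

Suppose y1 = True.
The clause (y4) is unit, so y4 = True.
Now (¬y4) is unsatisfied and unit — conflict.
So every satisfying assignment has y1 = False.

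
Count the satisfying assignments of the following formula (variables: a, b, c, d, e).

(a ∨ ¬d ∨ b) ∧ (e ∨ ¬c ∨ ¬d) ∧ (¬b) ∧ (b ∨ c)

There are 2^5 = 32 truth assignments over (a, b, c, d, e).
Split on a. With a = True, the clauses containing a are satisfied and ¬a drops from the rest; 3 of the 2^4 = 16 assignments to the other variables satisfy what remains.
With a = False, by the same count on the reduced clause set, 2 assignments work.
(One model: a=F, b=F, c=T, d=F, e=F.)
Total: 3 + 2 = 5.

5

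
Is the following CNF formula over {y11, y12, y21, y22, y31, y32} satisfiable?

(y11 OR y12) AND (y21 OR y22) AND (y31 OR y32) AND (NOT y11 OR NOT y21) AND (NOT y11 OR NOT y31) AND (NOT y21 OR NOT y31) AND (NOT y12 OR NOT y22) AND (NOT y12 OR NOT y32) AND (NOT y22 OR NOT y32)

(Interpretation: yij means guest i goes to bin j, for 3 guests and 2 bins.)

Unsatisfiable

Case y11 = true:
Unit clause (NOT y21) forces y21 = false.
Unit clause (y22) forces y22 = true.
Unit clause (NOT y31) forces y31 = false.
Unit clause (y32) forces y32 = true.
Now (NOT y32) is unsatisfied and unit — conflict.
So y11 must be the other value — set y11 = false.
Unit clause (y12) forces y12 = true.
Unit clause (NOT y22) forces y22 = false.
Unit clause (y21) forces y21 = true.
Unit clause (NOT y31) forces y31 = false.
Unit clause (y32) forces y32 = true.
Now (NOT y32) is unsatisfied and unit — conflict.
Neither y11 = true nor y11 = false works.
No assignment satisfies every clause.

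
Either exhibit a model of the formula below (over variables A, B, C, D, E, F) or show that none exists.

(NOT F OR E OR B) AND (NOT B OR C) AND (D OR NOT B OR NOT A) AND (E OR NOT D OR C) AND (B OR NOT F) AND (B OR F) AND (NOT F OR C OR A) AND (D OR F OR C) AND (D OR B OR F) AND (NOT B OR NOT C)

Suppose B = false.
Unit clause (NOT F) forces F = false.
Now (F) is unsatisfied and unit — conflict.
That branch fails; take B = true instead.
Unit clause (C) forces C = true.
Now (NOT C) is unsatisfied and unit — conflict.
Either choice for B ends in contradiction.

UNSATISFIABLE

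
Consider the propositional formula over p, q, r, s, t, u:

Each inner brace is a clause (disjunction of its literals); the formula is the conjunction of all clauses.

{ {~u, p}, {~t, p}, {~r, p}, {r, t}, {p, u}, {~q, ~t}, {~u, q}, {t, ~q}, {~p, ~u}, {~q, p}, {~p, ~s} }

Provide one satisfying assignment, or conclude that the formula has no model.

p=1; q=0; r=1; s=0; t=0; u=0

Branch on u: set u = 0.
Unit clause (p) forces p = 1.
Unit clause (~s) forces s = 0.
Branch on r: set r = 1.
Branch on q: set q = 0.
Every clause is now satisfied; t is unconstrained.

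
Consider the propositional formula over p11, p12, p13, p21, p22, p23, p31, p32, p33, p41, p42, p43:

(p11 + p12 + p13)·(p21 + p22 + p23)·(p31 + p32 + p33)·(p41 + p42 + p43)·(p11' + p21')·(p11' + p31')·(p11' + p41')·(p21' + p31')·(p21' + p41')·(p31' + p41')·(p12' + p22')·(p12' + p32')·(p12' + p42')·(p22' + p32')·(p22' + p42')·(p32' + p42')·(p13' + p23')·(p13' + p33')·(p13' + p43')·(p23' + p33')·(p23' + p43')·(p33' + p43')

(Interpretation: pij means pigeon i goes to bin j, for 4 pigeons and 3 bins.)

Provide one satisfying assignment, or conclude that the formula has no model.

UNSATISFIABLE

Try p11 = 0.
Try p12 = 1.
The clause (p22') is unit, so p22 = 0.
The clause (p32') is unit, so p32 = 0.
The clause (p42') is unit, so p42 = 0.
Try p21 = 1.
The clause (p31') is unit, so p31 = 0.
The clause (p33) is unit, so p33 = 1.
The clause (p41') is unit, so p41 = 0.
The clause (p43) is unit, so p43 = 1.
That conflicts with the unit clause (p43').
Backtrack on p21: now try p21 = 0.
The clause (p23) is unit, so p23 = 1.
The clause (p13') is unit, so p13 = 0.
The clause (p33') is unit, so p33 = 0.
The clause (p31) is unit, so p31 = 1.
The clause (p41') is unit, so p41 = 0.
The clause (p43) is unit, so p43 = 1.
That conflicts with the unit clause (p43').
Both values of p21 lead to a conflict.
Backtrack on p12: now try p12 = 0.
The clause (p13) is unit, so p13 = 1.
The clause (p23') is unit, so p23 = 0.
The clause (p33') is unit, so p33 = 0.
The clause (p43') is unit, so p43 = 0.
Try p21 = 1.
The clause (p31') is unit, so p31 = 0.
The clause (p32) is unit, so p32 = 1.
The clause (p41') is unit, so p41 = 0.
The clause (p42) is unit, so p42 = 1.
That conflicts with the unit clause (p42').
Backtrack on p21: now try p21 = 0.
The clause (p22) is unit, so p22 = 1.
The clause (p32') is unit, so p32 = 0.
The clause (p31) is unit, so p31 = 1.
The clause (p41') is unit, so p41 = 0.
The clause (p42) is unit, so p42 = 1.
That conflicts with the unit clause (p42').
Both values of p21 lead to a conflict.
Both values of p12 lead to a conflict.
Backtrack on p11: now try p11 = 1.
The clause (p21') is unit, so p21 = 0.
The clause (p31') is unit, so p31 = 0.
The clause (p41') is unit, so p41 = 0.
Try p22 = 1.
The clause (p12') is unit, so p12 = 0.
The clause (p32') is unit, so p32 = 0.
The clause (p33) is unit, so p33 = 1.
The clause (p42') is unit, so p42 = 0.
The clause (p43) is unit, so p43 = 1.
That conflicts with the unit clause (p43').
Backtrack on p22: now try p22 = 0.
The clause (p23) is unit, so p23 = 1.
The clause (p13') is unit, so p13 = 0.
The clause (p33') is unit, so p33 = 0.
The clause (p32) is unit, so p32 = 1.
The clause (p12') is unit, so p12 = 0.
The clause (p42') is unit, so p42 = 0.
The clause (p43) is unit, so p43 = 1.
That conflicts with the unit clause (p43').
Both values of p22 lead to a conflict.
Both values of p11 lead to a conflict.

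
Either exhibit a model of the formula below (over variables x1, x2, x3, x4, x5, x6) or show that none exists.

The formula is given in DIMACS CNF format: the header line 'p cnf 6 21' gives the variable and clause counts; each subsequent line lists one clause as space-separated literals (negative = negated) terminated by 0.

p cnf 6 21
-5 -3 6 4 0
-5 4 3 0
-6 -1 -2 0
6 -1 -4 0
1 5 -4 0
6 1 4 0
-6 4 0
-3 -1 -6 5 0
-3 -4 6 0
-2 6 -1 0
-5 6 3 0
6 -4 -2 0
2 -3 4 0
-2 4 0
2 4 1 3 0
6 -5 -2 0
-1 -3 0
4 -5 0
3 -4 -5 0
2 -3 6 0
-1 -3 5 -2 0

x1 ↦ True,  x2 ↦ False,  x3 ↦ False,  x4 ↦ True,  x5 ↦ False,  x6 ↦ True

Suppose x6 = True.
(x4) alone gives x4 = True.
Suppose x1 = True.
(¬x2) alone gives x2 = False.
(¬x3) alone gives x3 = False.
(¬x5) alone gives x5 = False.
This assignment satisfies each clause.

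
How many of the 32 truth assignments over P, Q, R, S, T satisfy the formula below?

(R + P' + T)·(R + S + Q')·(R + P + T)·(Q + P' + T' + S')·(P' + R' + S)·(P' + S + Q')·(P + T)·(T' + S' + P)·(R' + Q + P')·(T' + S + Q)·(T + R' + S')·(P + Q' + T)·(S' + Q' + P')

There are 2^5 = 32 truth assignments over (P, Q, R, S, T).
Split on S. With S = 1, the clauses containing S are satisfied and S' drops from the rest; 0 of the 2^4 = 16 assignments to the other variables satisfy what remains.
With S = 0, by the same count on the reduced clause set, 1 assignment works.
(One model: P=F, Q=T, R=T, S=F, T=T.)
Total: 0 + 1 = 1.

1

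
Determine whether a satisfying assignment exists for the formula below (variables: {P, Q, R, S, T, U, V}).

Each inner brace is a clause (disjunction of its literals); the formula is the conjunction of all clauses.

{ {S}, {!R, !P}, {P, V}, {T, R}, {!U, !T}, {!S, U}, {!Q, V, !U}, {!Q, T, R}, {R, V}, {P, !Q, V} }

The clause (S) is unit, so S = true.
The clause (U) is unit, so U = true.
The clause (!T) is unit, so T = false.
The clause (R) is unit, so R = true.
The clause (!P) is unit, so P = false.
The clause (V) is unit, so V = true.
All clauses hold; Q can take either value.
A satisfying assignment: P=false, Q=false, R=true, S=true, T=false, U=true, V=true.

Satisfiable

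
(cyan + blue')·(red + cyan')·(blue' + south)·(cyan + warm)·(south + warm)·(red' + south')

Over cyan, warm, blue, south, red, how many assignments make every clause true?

There are 2^5 = 32 truth assignments over (cyan, warm, blue, south, red).
Split on red. With red = 1, the clauses containing red are satisfied and red' drops from the rest; 2 of the 2^4 = 16 assignments to the other variables satisfy what remains.
With red = 0, by the same count on the reduced clause set, 2 assignments work.
(One model: cyan=F, warm=T, blue=F, south=F, red=F.)
Total: 2 + 2 = 4.

4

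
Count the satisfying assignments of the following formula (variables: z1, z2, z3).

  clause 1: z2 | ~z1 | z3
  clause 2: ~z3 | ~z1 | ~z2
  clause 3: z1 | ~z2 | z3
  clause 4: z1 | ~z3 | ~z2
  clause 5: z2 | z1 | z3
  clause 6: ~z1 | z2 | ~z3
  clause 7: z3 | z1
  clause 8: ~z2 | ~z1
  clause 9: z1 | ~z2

1

There are 2^3 = 8 truth assignments over (z1, z2, z3).
Check each against the 9 clauses (columns in the order z1, z2, z3):
  F F F  ✗ fails (z2 | z1 | z3)
  F F T  ✓ satisfies all
  F T F  ✗ fails (z1 | ~z2 | z3)
  F T T  ✗ fails (z1 | ~z3 | ~z2)
  T F F  ✗ fails (z2 | ~z1 | z3)
  T F T  ✗ fails (~z1 | z2 | ~z3)
  T T F  ✗ fails (~z2 | ~z1)
  T T T  ✗ fails (~z3 | ~z1 | ~z2)
1 of the 8 rows is a model.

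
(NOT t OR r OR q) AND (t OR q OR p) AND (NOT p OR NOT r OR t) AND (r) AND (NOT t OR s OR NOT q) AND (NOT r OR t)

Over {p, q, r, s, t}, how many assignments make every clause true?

There are 2^5 = 32 truth assignments over (p, q, r, s, t).
Split on s. With s = true, the clauses containing s are satisfied and NOT s drops from the rest; 4 of the 2^4 = 16 assignments to the other variables satisfy what remains.
With s = false, by the same count on the reduced clause set, 2 assignments work.
(One model: p=F, q=F, r=T, s=F, t=T.)
Total: 4 + 2 = 6.

6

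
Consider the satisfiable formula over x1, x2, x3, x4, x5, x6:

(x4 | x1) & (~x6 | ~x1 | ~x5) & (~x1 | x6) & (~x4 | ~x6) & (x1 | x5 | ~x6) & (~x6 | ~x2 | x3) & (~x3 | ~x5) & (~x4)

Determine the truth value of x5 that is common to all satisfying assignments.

False

Suppose x5 = 1.
From the singleton clause (~x3), x3 = 0.
From the singleton clause (~x4), x4 = 0.
From the singleton clause (x1), x1 = 1.
From the singleton clause (~x6), x6 = 0.
That conflicts with the unit clause (x6).
So every satisfying assignment has x5 = False.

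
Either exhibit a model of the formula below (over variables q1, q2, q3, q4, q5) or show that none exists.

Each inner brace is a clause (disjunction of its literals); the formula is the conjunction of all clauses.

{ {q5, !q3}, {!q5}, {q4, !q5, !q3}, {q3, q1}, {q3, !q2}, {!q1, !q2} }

q1 ↦ true, q2 ↦ false, q3 ↦ false, q4 ↦ true, q5 ↦ false

The clause (!q5) is unit, so q5 = false.
The clause (!q3) is unit, so q3 = false.
The clause (q1) is unit, so q1 = true.
The clause (!q2) is unit, so q2 = false.
All clauses hold; q4 can take either value.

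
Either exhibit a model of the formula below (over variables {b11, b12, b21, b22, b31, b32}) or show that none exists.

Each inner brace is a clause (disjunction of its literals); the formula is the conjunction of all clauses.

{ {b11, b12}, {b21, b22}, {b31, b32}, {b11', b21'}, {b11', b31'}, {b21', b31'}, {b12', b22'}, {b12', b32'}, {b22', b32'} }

Branch on b11: set b11 = 1.
Unit clause (b21') forces b21 = 0.
Unit clause (b22) forces b22 = 1.
Unit clause (b31') forces b31 = 0.
Unit clause (b32) forces b32 = 1.
Now (b32') is unsatisfied and unit — conflict.
That branch fails; take b11 = 0 instead.
Unit clause (b12) forces b12 = 1.
Unit clause (b22') forces b22 = 0.
Unit clause (b21) forces b21 = 1.
Unit clause (b31') forces b31 = 0.
Unit clause (b32) forces b32 = 1.
Now (b32') is unsatisfied and unit — conflict.
Either choice for b11 ends in contradiction.

UNSATISFIABLE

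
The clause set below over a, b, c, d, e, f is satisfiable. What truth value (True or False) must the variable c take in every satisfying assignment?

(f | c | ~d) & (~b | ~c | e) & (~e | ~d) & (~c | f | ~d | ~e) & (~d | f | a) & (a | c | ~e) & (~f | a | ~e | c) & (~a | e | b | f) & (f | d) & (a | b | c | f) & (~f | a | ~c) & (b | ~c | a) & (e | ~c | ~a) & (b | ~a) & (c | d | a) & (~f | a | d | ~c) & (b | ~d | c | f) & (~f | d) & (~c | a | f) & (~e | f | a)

Suppose c = 1.
Suppose b = 0.
Unit clause (a) forces a = 1.
That conflicts with the unit clause (~a).
Undo b and try b = 1.
Unit clause (e) forces e = 1.
Unit clause (~d) forces d = 0.
Unit clause (f) forces f = 1.
That conflicts with the unit clause (~f).
Both values of b lead to a conflict.
So every satisfying assignment has c = False.

False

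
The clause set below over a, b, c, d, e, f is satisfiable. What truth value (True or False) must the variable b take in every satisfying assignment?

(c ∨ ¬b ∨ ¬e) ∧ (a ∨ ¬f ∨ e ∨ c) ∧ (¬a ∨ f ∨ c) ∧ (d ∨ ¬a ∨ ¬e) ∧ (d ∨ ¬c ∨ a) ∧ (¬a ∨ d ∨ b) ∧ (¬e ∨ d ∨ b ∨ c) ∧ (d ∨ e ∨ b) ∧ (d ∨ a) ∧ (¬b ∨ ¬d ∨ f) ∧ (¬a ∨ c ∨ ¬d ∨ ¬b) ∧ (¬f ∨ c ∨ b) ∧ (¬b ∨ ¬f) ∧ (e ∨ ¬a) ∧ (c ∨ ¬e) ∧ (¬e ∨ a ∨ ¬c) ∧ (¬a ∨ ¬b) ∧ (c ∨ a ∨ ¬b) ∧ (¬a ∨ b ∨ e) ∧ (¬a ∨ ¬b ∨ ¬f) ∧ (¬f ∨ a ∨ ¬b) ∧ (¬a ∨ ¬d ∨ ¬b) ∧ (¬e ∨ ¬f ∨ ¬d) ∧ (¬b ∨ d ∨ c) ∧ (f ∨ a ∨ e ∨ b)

False

Suppose b = True.
From the singleton clause (¬f), f = False.
From the singleton clause (¬d), d = False.
From the singleton clause (a), a = True.
But (¬a) is also a unit clause — contradiction.
So every satisfying assignment has b = False.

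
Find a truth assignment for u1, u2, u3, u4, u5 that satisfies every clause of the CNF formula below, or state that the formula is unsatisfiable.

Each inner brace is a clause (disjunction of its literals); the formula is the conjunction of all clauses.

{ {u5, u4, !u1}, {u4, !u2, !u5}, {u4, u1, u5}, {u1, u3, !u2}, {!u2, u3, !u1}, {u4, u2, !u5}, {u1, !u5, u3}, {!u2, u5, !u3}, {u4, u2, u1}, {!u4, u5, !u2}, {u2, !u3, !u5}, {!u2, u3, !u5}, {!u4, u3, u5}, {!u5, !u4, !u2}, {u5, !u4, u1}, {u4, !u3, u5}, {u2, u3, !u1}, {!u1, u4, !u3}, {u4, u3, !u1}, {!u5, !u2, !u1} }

Branch on u5: set u5 = false.
Branch on u4: set u4 = true.
(!u2) alone gives u2 = false.
(u3) alone gives u3 = true.
(u1) alone gives u1 = true.
Every clause now holds.

u1: true,  u2: false,  u3: true,  u4: true,  u5: false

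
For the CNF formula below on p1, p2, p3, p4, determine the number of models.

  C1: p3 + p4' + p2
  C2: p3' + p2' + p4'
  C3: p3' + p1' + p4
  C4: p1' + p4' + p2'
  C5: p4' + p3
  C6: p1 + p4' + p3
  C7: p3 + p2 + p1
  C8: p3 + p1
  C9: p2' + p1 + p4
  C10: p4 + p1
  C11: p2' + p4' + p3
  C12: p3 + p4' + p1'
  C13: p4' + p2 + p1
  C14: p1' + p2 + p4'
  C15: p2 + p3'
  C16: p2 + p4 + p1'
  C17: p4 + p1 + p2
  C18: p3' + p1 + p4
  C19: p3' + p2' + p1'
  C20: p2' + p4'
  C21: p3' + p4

1

There are 2^4 = 16 truth assignments over (p1, p2, p3, p4).
Check each against the 21 clauses (columns in the order p1, p2, p3, p4):
  F F F F  ✗ fails (p3 + p2 + p1)
  F F F T  ✗ fails (p3 + p4' + p2)
  F F T F  ✗ fails (p4 + p1)
  F F T T  ✗ fails (p4' + p2 + p1)
  F T F F  ✗ fails (p3 + p1)
  F T F T  ✗ fails (p4' + p3)
  F T T F  ✗ fails (p2' + p1 + p4)
  F T T T  ✗ fails (p3' + p2' + p4')
  T F F F  ✗ fails (p2 + p4 + p1')
  T F F T  ✗ fails (p3 + p4' + p2)
  T F T F  ✗ fails (p3' + p1' + p4)
  T F T T  ✗ fails (p1' + p2 + p4')
  T T F F  ✓ satisfies all
  T T F T  ✗ fails (p1' + p4' + p2')
  T T T F  ✗ fails (p3' + p1' + p4)
  T T T T  ✗ fails (p3' + p2' + p4')
1 of the 16 rows is a model.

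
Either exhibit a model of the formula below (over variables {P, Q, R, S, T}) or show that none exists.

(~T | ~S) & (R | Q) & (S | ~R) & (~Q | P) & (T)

P ↦ 1,  Q ↦ 1,  R ↦ 0,  S ↦ 0,  T ↦ 1

From the singleton clause (T), T = 1.
From the singleton clause (~S), S = 0.
From the singleton clause (~R), R = 0.
From the singleton clause (Q), Q = 1.
From the singleton clause (P), P = 1.
All clauses are satisfied.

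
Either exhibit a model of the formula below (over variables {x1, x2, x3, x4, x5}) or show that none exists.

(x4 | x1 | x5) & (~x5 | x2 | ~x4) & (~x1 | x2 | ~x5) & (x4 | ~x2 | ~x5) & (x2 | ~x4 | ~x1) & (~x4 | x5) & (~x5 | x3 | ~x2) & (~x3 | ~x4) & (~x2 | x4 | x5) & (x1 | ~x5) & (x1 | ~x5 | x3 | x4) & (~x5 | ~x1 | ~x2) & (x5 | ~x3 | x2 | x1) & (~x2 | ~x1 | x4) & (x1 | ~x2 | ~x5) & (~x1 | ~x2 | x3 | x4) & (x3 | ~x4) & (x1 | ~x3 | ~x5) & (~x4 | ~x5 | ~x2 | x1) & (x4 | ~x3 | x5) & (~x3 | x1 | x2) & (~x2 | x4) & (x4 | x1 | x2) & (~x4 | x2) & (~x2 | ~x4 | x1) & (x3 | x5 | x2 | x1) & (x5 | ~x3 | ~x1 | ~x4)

Case x4 = 0:
The clause (~x2) is unit, so x2 = 0.
The clause (x1) is unit, so x1 = 1.
The clause (~x5) is unit, so x5 = 0.
The clause (~x3) is unit, so x3 = 0.
Every clause now holds.

x1: 1; x2: 0; x3: 0; x4: 0; x5: 0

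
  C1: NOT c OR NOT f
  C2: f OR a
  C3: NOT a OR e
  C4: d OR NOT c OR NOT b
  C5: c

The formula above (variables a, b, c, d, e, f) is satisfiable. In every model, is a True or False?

True

Suppose a = false.
From the singleton clause (f), f = true.
From the singleton clause (NOT c), c = false.
But (c) is also a unit clause — contradiction.
So every satisfying assignment has a = True.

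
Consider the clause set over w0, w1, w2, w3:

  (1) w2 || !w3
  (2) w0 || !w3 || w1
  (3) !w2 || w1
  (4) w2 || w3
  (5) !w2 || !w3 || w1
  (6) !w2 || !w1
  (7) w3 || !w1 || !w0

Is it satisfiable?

Case w2 = true:
The clause (w1) is unit, so w1 = true.
Now (!w1) is unsatisfied and unit — conflict.
That branch fails; take w2 = false instead.
The clause (!w3) is unit, so w3 = false.
Now (w3) is unsatisfied and unit — conflict.
Either choice for w2 ends in contradiction.
No assignment satisfies every clause.

Unsatisfiable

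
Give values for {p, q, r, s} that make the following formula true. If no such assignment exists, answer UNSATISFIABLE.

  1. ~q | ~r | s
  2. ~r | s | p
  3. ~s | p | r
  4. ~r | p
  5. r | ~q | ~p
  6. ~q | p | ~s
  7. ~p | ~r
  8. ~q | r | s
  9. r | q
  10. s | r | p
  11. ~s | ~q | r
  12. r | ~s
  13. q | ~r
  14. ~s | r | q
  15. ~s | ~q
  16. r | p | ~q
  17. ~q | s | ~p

Branch on r: set r = 0.
Unit clause (q) forces q = 1.
Unit clause (~p) forces p = 0.
But (p) is also a unit clause — contradiction.
That branch fails; take r = 1 instead.
Unit clause (p) forces p = 1.
But (~p) is also a unit clause — contradiction.
Neither r = 1 nor r = 0 works.

UNSATISFIABLE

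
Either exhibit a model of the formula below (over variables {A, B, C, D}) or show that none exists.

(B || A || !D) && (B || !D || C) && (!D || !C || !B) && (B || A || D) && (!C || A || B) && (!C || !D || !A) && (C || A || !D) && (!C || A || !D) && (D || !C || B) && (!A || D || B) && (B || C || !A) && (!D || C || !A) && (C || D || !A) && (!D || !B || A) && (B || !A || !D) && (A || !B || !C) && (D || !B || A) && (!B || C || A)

Case B = true:
Case D = false:
From the singleton clause (A), A = true.
From the singleton clause (C), C = true.
This assignment satisfies each clause.

A: true, B: true, C: true, D: false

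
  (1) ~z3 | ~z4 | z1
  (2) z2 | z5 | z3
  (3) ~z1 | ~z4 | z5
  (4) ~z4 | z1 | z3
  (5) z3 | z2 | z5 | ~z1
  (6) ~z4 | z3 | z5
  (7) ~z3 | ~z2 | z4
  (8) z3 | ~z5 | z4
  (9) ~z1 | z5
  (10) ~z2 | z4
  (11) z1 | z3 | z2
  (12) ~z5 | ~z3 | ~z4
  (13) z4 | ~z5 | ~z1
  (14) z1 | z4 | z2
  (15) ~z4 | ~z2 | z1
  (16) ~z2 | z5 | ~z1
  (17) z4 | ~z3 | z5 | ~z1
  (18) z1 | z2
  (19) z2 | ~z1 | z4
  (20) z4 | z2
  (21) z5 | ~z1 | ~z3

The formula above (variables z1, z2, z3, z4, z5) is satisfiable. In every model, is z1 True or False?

True

Suppose z1 = 0.
Unit clause (z2) forces z2 = 1.
Unit clause (z4) forces z4 = 1.
Now (~z4) is unsatisfied and unit — conflict.
So every satisfying assignment has z1 = True.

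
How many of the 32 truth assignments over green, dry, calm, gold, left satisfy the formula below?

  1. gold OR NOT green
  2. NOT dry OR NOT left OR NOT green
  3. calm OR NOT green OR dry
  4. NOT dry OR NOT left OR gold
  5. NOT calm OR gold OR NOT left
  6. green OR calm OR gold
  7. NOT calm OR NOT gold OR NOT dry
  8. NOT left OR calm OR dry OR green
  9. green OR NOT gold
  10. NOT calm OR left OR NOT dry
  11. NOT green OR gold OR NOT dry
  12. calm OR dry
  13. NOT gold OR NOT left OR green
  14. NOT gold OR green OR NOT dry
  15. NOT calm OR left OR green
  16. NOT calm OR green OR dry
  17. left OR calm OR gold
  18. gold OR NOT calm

3

There are 2^5 = 32 truth assignments over (green, dry, calm, gold, left).
Split on dry. With dry = true, the clauses containing dry are satisfied and NOT dry drops from the rest; 1 of the 2^4 = 16 assignments to the other variables satisfy what remains.
With dry = false, by the same count on the reduced clause set, 2 assignments work.
Total: 1 + 2 = 3.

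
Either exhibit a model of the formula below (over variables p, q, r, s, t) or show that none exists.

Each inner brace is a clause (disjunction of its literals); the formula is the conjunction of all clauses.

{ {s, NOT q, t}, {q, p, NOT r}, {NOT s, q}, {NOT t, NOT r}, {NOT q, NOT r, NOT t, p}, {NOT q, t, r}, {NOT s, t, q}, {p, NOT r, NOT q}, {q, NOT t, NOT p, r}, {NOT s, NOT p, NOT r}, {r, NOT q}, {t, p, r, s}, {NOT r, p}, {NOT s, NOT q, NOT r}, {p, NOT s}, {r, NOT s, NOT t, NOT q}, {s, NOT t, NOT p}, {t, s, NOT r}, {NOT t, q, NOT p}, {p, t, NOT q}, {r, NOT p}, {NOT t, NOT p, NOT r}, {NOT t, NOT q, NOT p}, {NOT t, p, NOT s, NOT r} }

p: false,  q: false,  r: false,  s: false,  t: true

Case s = false:
Case q = false:
Case p = false:
(NOT r) alone gives r = false.
(t) alone gives t = true.
All clauses are satisfied.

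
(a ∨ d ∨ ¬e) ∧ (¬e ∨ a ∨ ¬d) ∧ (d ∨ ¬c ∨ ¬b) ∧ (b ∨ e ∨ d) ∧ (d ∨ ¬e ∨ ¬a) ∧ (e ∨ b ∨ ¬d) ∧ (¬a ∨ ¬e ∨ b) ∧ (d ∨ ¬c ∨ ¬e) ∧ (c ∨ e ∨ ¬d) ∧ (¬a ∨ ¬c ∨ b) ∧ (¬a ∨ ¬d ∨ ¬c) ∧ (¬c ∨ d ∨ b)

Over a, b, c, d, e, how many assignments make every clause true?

4

There are 2^5 = 32 truth assignments over (a, b, c, d, e).
Split on d. With d = True, the clauses containing d are satisfied and ¬d drops from the rest; 2 of the 2^4 = 16 assignments to the other variables satisfy what remains.
With d = False, by the same count on the reduced clause set, 2 assignments work.
Total: 2 + 2 = 4.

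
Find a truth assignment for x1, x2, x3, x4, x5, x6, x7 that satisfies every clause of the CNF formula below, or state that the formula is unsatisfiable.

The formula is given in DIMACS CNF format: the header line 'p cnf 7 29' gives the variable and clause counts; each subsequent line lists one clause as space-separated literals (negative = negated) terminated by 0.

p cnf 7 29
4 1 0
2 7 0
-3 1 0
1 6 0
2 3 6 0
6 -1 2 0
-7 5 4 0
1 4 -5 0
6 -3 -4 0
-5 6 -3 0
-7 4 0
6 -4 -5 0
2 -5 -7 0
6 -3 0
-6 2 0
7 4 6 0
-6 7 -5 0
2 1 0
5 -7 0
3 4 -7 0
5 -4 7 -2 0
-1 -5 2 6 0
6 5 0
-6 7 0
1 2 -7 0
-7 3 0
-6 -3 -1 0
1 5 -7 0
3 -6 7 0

UNSATISFIABLE

Try x4 = True.
Try x2 = True.
Try x3 = False.
The clause (¬x7) is unit, so x7 = False.
The clause (x5) is unit, so x5 = True.
The clause (x6) is unit, so x6 = True.
Now (¬x6) is unsatisfied and unit — conflict.
Undo x3 and try x3 = True.
The clause (x1) is unit, so x1 = True.
The clause (x6) is unit, so x6 = True.
Now (¬x6) is unsatisfied and unit — conflict.
Either choice for x3 ends in contradiction.
Undo x2 and try x2 = False.
The clause (x7) is unit, so x7 = True.
The clause (¬x5) is unit, so x5 = False.
Now (x5) is unsatisfied and unit — conflict.
Either choice for x2 ends in contradiction.
Undo x4 and try x4 = False.
The clause (x1) is unit, so x1 = True.
The clause (¬x7) is unit, so x7 = False.
The clause (x2) is unit, so x2 = True.
The clause (x6) is unit, so x6 = True.
Now (¬x6) is unsatisfied and unit — conflict.
Either choice for x4 ends in contradiction.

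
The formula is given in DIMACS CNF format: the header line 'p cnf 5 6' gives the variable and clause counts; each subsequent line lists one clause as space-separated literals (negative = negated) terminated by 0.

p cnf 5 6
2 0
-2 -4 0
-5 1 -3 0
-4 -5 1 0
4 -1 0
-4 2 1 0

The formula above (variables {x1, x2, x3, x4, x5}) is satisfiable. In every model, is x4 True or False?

False

Suppose x4 = True.
Unit clause (x2) forces x2 = True.
Now (¬x2) is unsatisfied and unit — conflict.
So every satisfying assignment has x4 = False.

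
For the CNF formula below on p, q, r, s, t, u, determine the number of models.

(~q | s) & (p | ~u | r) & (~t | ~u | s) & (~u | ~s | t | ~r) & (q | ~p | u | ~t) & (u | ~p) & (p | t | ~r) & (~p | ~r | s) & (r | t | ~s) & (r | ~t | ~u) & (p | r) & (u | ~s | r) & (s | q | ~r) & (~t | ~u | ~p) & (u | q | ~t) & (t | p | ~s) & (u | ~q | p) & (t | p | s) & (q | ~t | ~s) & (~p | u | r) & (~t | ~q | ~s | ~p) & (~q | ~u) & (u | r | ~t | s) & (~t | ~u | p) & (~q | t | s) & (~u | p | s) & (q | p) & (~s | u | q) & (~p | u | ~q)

There are 2^6 = 64 truth assignments over (p, q, r, s, t, u).
Split on t. With t = 1, the clauses containing t are satisfied and ~t drops from the rest; 0 of the 2^5 = 32 assignments to the other variables satisfy what remains.
With t = 0, by the same count on the reduced clause set, 1 assignment works.
(One model: p=T, q=F, r=F, s=F, t=F, u=T.)
Total: 0 + 1 = 1.

1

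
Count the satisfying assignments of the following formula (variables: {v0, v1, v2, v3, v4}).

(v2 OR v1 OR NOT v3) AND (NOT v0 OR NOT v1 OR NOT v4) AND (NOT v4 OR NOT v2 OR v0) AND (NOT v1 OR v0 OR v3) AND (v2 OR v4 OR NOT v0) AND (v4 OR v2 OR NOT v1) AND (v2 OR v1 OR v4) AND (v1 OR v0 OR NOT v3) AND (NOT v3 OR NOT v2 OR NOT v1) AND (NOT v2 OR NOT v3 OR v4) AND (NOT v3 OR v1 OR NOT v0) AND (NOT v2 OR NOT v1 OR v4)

There are 2^5 = 32 truth assignments over (v0, v1, v2, v3, v4).
Split on v3. With v3 = true, the clauses containing v3 are satisfied and NOT v3 drops from the rest; 1 of the 2^4 = 16 assignments to the other variables satisfy what remains.
With v3 = false, by the same count on the reduced clause set, 5 assignments work.
(One model: v0=F, v1=F, v2=F, v3=F, v4=T.)
Total: 1 + 5 = 6.

6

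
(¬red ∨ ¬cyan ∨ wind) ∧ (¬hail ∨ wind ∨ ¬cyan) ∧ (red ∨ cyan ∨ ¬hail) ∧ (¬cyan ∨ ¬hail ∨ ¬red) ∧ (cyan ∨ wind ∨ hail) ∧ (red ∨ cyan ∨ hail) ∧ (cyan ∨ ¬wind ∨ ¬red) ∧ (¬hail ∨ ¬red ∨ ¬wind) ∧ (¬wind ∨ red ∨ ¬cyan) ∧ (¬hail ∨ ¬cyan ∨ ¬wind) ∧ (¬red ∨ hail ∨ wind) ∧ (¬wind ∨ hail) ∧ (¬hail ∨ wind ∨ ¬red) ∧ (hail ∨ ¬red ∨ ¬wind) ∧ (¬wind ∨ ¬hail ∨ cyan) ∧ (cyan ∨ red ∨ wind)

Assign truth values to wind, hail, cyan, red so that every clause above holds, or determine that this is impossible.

Case wind = False:
Case red = False:
From the singleton clause (cyan), cyan = True.
From the singleton clause (¬hail), hail = False.
All clauses are satisfied.

wind=False,  hail=False,  cyan=True,  red=False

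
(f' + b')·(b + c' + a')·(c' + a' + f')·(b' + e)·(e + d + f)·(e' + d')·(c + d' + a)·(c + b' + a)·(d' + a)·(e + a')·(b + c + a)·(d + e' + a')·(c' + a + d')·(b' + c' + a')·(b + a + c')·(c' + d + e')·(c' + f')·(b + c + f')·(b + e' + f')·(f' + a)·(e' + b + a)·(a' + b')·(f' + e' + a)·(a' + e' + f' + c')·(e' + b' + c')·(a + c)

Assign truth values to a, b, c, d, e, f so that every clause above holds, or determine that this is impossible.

UNSATISFIABLE

Try f = 0.
Try b = 0.
Try c = 0.
Unit clause (a) forces a = 1.
Unit clause (e) forces e = 1.
Unit clause (d') forces d = 0.
That conflicts with the unit clause (d).
So c must be the other value — set c = 1.
Unit clause (a') forces a = 0.
That conflicts with the unit clause (a).
Neither c = 1 nor c = 0 works.
So b must be the other value — set b = 1.
Unit clause (e) forces e = 1.
Unit clause (d') forces d = 0.
Unit clause (a') forces a = 0.
Unit clause (c) forces c = 1.
That conflicts with the unit clause (c').
Neither b = 1 nor b = 0 works.
So f must be the other value — set f = 1.
Unit clause (b') forces b = 0.
Unit clause (c') forces c = 0.
That conflicts with the unit clause (c).
Neither f = 1 nor f = 0 works.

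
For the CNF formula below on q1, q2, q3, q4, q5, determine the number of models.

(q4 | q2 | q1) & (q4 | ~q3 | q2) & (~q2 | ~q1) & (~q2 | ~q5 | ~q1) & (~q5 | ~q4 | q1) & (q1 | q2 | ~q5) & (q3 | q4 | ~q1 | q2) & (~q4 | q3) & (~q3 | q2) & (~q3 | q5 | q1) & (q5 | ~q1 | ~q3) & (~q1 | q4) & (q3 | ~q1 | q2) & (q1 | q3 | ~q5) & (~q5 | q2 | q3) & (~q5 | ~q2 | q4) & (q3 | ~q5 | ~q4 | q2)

1

There are 2^5 = 32 truth assignments over (q1, q2, q3, q4, q5).
Split on q1. With q1 = 1, the clauses containing q1 are satisfied and ~q1 drops from the rest; 0 of the 2^4 = 16 assignments to the other variables satisfy what remains.
With q1 = 0, by the same count on the reduced clause set, 1 assignment works.
(One model: q1=F, q2=T, q3=F, q4=F, q5=F.)
Total: 0 + 1 = 1.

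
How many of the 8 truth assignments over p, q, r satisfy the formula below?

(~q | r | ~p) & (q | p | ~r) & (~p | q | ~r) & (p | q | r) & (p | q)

There are 2^3 = 8 truth assignments over (p, q, r).
Check each against the 5 clauses (columns in the order p, q, r):
  F F F  ✗ fails (p | q | r)
  F F T  ✗ fails (q | p | ~r)
  F T F  ✓ satisfies all
  F T T  ✓ satisfies all
  T F F  ✓ satisfies all
  T F T  ✗ fails (~p | q | ~r)
  T T F  ✗ fails (~q | r | ~p)
  T T T  ✓ satisfies all
4 of the 8 rows are models.

4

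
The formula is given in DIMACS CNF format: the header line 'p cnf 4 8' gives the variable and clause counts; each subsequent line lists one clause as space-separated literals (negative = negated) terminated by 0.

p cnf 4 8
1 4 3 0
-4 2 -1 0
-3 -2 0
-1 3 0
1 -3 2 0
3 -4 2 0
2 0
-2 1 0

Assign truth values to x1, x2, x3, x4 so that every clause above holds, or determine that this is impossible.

UNSATISFIABLE

The clause (x2) is unit, so x2 = True.
The clause (¬x3) is unit, so x3 = False.
The clause (¬x1) is unit, so x1 = False.
But (x1) is also a unit clause — contradiction.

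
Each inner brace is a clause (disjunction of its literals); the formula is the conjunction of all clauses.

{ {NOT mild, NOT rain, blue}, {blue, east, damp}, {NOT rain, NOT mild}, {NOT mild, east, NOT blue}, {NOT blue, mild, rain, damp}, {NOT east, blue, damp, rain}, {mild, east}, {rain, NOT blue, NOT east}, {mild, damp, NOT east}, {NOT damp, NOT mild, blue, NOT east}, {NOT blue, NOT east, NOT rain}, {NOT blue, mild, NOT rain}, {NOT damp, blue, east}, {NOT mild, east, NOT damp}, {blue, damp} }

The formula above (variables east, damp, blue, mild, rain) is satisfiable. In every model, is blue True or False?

Suppose blue = true.
Try rain = false.
From the singleton clause (NOT east), east = false.
From the singleton clause (NOT mild), mild = false.
Now (mild) is unsatisfied and unit — conflict.
That branch fails; take rain = true instead.
From the singleton clause (NOT mild), mild = false.
Now (mild) is unsatisfied and unit — conflict.
Both values of rain lead to a conflict.
So every satisfying assignment has blue = False.

False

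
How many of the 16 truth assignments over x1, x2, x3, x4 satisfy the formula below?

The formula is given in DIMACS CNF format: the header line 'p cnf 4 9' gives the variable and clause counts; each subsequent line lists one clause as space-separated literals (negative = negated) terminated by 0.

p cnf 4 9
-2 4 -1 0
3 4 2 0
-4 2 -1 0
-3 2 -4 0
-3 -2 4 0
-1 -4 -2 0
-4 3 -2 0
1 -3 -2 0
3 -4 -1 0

There are 2^4 = 16 truth assignments over (x1, x2, x3, x4).
Check each against the 9 clauses (columns in the order x1, x2, x3, x4):
  F F F F  ✗ fails (x3 ∨ x4 ∨ x2)
  F F F T  ✓ satisfies all
  F F T F  ✓ satisfies all
  F F T T  ✗ fails (¬x3 ∨ x2 ∨ ¬x4)
  F T F F  ✓ satisfies all
  F T F T  ✗ fails (¬x4 ∨ x3 ∨ ¬x2)
  F T T F  ✗ fails (¬x3 ∨ ¬x2 ∨ x4)
  F T T T  ✗ fails (x1 ∨ ¬x3 ∨ ¬x2)
  T F F F  ✗ fails (x3 ∨ x4 ∨ x2)
  T F F T  ✗ fails (¬x4 ∨ x2 ∨ ¬x1)
  T F T F  ✓ satisfies all
  T F T T  ✗ fails (¬x4 ∨ x2 ∨ ¬x1)
  T T F F  ✗ fails (¬x2 ∨ x4 ∨ ¬x1)
  T T F T  ✗ fails (¬x1 ∨ ¬x4 ∨ ¬x2)
  T T T F  ✗ fails (¬x2 ∨ x4 ∨ ¬x1)
  T T T T  ✗ fails (¬x1 ∨ ¬x4 ∨ ¬x2)
4 of the 16 rows are models.

4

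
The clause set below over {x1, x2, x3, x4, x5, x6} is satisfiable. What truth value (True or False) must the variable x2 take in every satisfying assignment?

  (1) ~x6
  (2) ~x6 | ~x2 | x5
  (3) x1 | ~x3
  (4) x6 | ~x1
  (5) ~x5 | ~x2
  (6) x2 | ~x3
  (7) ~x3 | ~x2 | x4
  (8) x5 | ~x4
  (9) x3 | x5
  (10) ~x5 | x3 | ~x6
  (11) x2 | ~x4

False

Suppose x2 = 1.
From the singleton clause (~x6), x6 = 0.
From the singleton clause (~x1), x1 = 0.
From the singleton clause (~x3), x3 = 0.
From the singleton clause (~x5), x5 = 0.
That conflicts with the unit clause (x5).
So every satisfying assignment has x2 = False.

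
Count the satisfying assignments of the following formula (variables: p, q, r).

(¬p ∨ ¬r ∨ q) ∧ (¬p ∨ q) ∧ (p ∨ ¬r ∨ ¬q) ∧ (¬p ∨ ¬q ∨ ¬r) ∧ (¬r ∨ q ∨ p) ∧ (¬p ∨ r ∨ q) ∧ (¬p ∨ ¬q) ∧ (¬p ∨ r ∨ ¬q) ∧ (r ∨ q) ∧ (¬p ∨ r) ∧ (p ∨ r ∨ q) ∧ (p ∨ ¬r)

There are 2^3 = 8 truth assignments over (p, q, r).
Check each against the 12 clauses (columns in the order p, q, r):
  F F F  ✗ fails (r ∨ q)
  F F T  ✗ fails (¬r ∨ q ∨ p)
  F T F  ✓ satisfies all
  F T T  ✗ fails (p ∨ ¬r ∨ ¬q)
  T F F  ✗ fails (¬p ∨ q)
  T F T  ✗ fails (¬p ∨ ¬r ∨ q)
  T T F  ✗ fails (¬p ∨ ¬q)
  T T T  ✗ fails (¬p ∨ ¬q ∨ ¬r)
1 of the 8 rows is a model.

1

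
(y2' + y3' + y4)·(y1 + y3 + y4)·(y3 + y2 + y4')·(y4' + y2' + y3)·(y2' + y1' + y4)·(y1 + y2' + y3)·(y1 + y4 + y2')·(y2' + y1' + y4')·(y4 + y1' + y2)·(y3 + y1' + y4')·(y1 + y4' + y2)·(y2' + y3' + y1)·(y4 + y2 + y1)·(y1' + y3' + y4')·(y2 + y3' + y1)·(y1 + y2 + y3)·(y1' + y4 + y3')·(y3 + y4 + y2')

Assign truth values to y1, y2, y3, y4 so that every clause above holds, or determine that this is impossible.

Try y2 = 0.
Try y3 = 1.
(y1) alone gives y1 = 1.
(y4) alone gives y4 = 1.
But (y4') is also a unit clause — contradiction.
So y3 must be the other value — set y3 = 0.
(y4') alone gives y4 = 0.
(y1) alone gives y1 = 1.
But (y1') is also a unit clause — contradiction.
Either choice for y3 ends in contradiction.
So y2 must be the other value — set y2 = 1.
Try y3 = 0.
(y4') alone gives y4 = 0.
But (y4) is also a unit clause — contradiction.
So y3 must be the other value — set y3 = 1.
(y4) alone gives y4 = 1.
(y1') alone gives y1 = 0.
But (y1) is also a unit clause — contradiction.
Either choice for y3 ends in contradiction.
Either choice for y2 ends in contradiction.

UNSATISFIABLE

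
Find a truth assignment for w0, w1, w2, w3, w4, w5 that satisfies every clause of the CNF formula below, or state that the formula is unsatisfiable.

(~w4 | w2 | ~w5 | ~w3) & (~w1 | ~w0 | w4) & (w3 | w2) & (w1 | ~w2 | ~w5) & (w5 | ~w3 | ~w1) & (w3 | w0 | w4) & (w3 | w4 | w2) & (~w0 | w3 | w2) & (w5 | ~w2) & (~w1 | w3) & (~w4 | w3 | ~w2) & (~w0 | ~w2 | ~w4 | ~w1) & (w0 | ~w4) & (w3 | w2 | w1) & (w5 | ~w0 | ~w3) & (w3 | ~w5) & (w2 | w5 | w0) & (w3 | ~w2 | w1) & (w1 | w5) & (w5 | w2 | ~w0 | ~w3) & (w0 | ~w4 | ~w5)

w0=1; w1=0; w2=0; w3=1; w4=0; w5=1

Try w3 = 1.
Try w5 = 1.
Try w4 = 0.
Try w1 = 0.
From the singleton clause (~w2), w2 = 0.
No clause remains; w0 is free.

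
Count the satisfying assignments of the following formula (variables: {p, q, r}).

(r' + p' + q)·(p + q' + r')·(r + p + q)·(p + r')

4

There are 2^3 = 8 truth assignments over (p, q, r).
Check each against the 4 clauses (columns in the order p, q, r):
  F F F  ✗ fails (r + p + q)
  F F T  ✗ fails (p + r')
  F T F  ✓ satisfies all
  F T T  ✗ fails (p + q' + r')
  T F F  ✓ satisfies all
  T F T  ✗ fails (r' + p' + q)
  T T F  ✓ satisfies all
  T T T  ✓ satisfies all
4 of the 8 rows are models.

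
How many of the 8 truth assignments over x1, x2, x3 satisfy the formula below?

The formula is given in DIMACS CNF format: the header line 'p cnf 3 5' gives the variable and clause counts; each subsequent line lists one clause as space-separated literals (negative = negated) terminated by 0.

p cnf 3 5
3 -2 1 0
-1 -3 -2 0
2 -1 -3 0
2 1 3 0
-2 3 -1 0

There are 2^3 = 8 truth assignments over (x1, x2, x3).
Split on x2. With x2 = True, the clauses containing x2 are satisfied and ¬x2 drops from the rest; 1 of the 2^2 = 4 assignments to the other variables satisfy what remains.
With x2 = False, by the same count on the reduced clause set, 2 assignments work.
(One model: x1=F, x2=F, x3=T.)
Total: 1 + 2 = 3.

3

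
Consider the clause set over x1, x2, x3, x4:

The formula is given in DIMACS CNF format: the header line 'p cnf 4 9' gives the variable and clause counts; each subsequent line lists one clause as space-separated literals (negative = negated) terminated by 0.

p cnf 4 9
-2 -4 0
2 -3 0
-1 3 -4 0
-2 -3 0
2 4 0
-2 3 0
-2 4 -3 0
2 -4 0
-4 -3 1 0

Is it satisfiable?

No

Try x2 = False.
Unit clause (¬x3) forces x3 = False.
Unit clause (x4) forces x4 = True.
Now (¬x4) is unsatisfied and unit — conflict.
So x2 must be the other value — set x2 = True.
Unit clause (¬x4) forces x4 = False.
Unit clause (¬x3) forces x3 = False.
Now (x3) is unsatisfied and unit — conflict.
Neither x2 = True nor x2 = False works.
No assignment satisfies every clause.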